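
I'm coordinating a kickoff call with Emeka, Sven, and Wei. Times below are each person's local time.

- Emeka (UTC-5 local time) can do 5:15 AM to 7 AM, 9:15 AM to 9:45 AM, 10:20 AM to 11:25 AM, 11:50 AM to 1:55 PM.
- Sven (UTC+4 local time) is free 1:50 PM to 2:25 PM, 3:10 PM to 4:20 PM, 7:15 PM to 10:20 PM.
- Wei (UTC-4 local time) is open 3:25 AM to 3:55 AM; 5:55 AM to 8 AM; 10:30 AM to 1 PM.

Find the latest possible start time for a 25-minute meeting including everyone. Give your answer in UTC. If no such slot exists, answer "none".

16:00

Emeka in UTC: 10:15-12:00, 14:15-14:45, 15:20-16:25, 16:50-18:55 (add 5h to convert from UTC-5).
Sven in UTC: 09:50-10:25, 11:10-12:20, 15:15-18:20 (subtract 4h to convert from UTC+4).
Wei in UTC: 07:25-07:55, 09:55-12:00, 14:30-17:00 (add 4h to convert from UTC-4).
Emeka ∩ Sven: 10:15-10:25, 11:10-12:00, 15:20-16:25, 16:50-18:20.
Emeka ∩ Sven ∩ Wei: 10:15-10:25, 11:10-12:00, 15:20-16:25, 16:50-17:00.
The last common window of at least 25 minutes is 15:20-16:25; a 25-minute meeting can start as late as 16:00 and still end by 16:25.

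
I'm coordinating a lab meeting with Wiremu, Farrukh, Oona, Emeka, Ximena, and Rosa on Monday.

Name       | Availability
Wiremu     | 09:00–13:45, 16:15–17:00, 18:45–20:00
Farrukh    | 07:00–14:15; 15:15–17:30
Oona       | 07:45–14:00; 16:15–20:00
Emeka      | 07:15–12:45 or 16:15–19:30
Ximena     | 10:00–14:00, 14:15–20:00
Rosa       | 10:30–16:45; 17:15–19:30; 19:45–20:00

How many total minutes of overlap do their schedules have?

Wiremu ∩ Farrukh: 09:00-13:45, 16:15-17:00.
Wiremu ∩ Farrukh ∩ Oona: 09:00-13:45, 16:15-17:00.
Wiremu ∩ Farrukh ∩ Oona ∩ Emeka: 09:00-12:45, 16:15-17:00.
Wiremu ∩ Farrukh ∩ Oona ∩ Emeka ∩ Ximena: 10:00-12:45, 16:15-17:00.
Wiremu ∩ Farrukh ∩ Oona ∩ Emeka ∩ Ximena ∩ Rosa: 10:30-12:45, 16:15-16:45.
Those are the intersection windows.
Summing the common windows: 135 + 30 = 165 minutes.

165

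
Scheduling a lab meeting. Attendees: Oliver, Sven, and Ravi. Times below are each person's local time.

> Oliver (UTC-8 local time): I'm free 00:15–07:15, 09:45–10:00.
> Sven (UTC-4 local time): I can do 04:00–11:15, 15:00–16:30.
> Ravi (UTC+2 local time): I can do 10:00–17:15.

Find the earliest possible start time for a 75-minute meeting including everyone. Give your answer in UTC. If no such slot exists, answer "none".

Oliver in UTC: 08:15-15:15, 17:45-18:00 (add 8h to convert from UTC-8).
Sven in UTC: 08:00-15:15, 19:00-20:30 (add 4h to convert from UTC-4).
Ravi in UTC: 08:00-15:15 (subtract 2h to convert from UTC+2).
Oliver ∩ Sven: 08:15-15:15.
Oliver ∩ Sven ∩ Ravi: 08:15-15:15.
The first common window of at least 75 minutes is 08:15-15:15, so the earliest start is 08:15.

08:15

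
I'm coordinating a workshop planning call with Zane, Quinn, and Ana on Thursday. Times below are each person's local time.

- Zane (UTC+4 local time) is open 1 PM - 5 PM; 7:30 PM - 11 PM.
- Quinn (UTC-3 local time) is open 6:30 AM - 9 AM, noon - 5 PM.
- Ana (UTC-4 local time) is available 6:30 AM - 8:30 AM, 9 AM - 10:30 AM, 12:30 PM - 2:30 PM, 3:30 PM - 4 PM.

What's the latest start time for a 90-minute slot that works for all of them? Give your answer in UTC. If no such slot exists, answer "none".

17:00

Zane in UTC: 09:00-13:00, 15:30-19:00 (subtract 4h to convert from UTC+4).
Quinn in UTC: 09:30-12:00, 15:00-20:00 (add 3h to convert from UTC-3).
Ana in UTC: 10:30-12:30, 13:00-14:30, 16:30-18:30, 19:30-20:00 (add 4h to convert from UTC-4).
Zane ∩ Quinn: 09:30-12:00, 15:30-19:00.
Zane ∩ Quinn ∩ Ana: 10:30-12:00, 16:30-18:30.
Those are the intersection windows.
The last common window of at least 90 minutes is 16:30-18:30; a 90-minute meeting can start as late as 17:00 and still end by 18:30.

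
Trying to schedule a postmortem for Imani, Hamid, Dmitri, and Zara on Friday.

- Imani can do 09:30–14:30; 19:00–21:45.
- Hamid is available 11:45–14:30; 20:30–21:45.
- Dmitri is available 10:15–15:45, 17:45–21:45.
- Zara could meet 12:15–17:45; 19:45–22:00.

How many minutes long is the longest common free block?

135

Imani ∩ Hamid: 11:45-14:30, 20:30-21:45.
Imani ∩ Hamid ∩ Dmitri: 11:45-14:30, 20:30-21:45.
Imani ∩ Hamid ∩ Dmitri ∩ Zara: 12:15-14:30, 20:30-21:45.
So the common availability across everyone is 12:15-14:30, 20:30-21:45.
The longest is 12:15-14:30 at 135 minutes.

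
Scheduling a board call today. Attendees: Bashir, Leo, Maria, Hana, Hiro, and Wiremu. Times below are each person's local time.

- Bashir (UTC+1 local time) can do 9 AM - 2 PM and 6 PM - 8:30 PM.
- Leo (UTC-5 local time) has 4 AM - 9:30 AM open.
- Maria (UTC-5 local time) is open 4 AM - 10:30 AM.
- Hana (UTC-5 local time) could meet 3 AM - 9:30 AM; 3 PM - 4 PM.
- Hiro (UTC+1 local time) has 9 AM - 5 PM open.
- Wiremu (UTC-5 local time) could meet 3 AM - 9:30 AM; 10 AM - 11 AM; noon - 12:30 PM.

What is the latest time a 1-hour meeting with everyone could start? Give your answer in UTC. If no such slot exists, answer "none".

12:00

Bashir in UTC: 08:00-13:00, 17:00-19:30 (subtract 1h to convert from UTC+1).
Leo in UTC: 09:00-14:30 (add 5h to convert from UTC-5).
Maria in UTC: 09:00-15:30 (add 5h to convert from UTC-5).
Hana in UTC: 08:00-14:30, 20:00-21:00 (add 5h to convert from UTC-5).
Hiro in UTC: 08:00-16:00 (subtract 1h to convert from UTC+1).
Wiremu in UTC: 08:00-14:30, 15:00-16:00, 17:00-17:30 (add 5h to convert from UTC-5).
Bashir ∩ Leo: 09:00-13:00.
Bashir ∩ Leo ∩ Maria: 09:00-13:00.
Bashir ∩ Leo ∩ Maria ∩ Hana: 09:00-13:00.
Bashir ∩ Leo ∩ Maria ∩ Hana ∩ Hiro: 09:00-13:00.
Bashir ∩ Leo ∩ Maria ∩ Hana ∩ Hiro ∩ Wiremu: 09:00-13:00.
The last common window of at least 60 minutes is 09:00-13:00; a 60-minute meeting can start as late as 12:00 and still end by 13:00.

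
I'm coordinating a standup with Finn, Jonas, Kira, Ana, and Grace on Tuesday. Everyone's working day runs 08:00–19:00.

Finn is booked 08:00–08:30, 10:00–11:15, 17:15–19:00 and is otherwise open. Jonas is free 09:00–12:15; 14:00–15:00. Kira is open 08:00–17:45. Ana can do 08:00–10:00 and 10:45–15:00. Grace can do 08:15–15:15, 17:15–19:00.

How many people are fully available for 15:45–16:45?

Finn free: 08:30-10:00, 11:15-17:15 (invert busy blocks within the working day).
Jonas free: 09:00-12:15, 14:00-15:00.
Kira free: 08:00-17:45.
Ana free: 08:00-10:00, 10:45-15:00.
Grace free: 08:15-15:15, 17:15-19:00.
Finn and Kira can make the full 15:45-16:45 slot — that's 2.

2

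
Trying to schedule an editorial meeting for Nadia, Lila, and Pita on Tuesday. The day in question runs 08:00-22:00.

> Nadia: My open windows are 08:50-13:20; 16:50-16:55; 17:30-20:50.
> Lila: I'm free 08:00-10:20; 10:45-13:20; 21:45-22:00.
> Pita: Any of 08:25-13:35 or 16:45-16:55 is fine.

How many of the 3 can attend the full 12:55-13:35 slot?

1

Pita can make the full 12:55-13:35 slot — that's 1.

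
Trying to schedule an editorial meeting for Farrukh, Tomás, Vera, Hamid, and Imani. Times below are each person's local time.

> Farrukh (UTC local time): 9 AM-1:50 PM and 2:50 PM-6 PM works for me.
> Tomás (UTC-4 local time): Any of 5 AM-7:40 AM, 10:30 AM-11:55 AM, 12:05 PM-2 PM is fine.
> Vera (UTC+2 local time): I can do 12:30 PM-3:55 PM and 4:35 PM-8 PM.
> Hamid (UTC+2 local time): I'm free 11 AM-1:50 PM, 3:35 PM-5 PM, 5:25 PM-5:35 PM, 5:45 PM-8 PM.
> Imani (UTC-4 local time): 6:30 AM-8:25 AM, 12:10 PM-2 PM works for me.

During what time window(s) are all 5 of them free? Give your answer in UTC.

Farrukh in UTC: 09:00-13:50, 14:50-18:00.
Tomás in UTC: 09:00-11:40, 14:30-15:55, 16:05-18:00 (add 4h to convert from UTC-4).
Vera in UTC: 10:30-13:55, 14:35-18:00 (subtract 2h to convert from UTC+2).
Hamid in UTC: 09:00-11:50, 13:35-15:00, 15:25-15:35, 15:45-18:00 (subtract 2h to convert from UTC+2).
Imani in UTC: 10:30-12:25, 16:10-18:00 (add 4h to convert from UTC-4).
Farrukh ∩ Tomás: 09:00-11:40, 14:50-15:55, 16:05-18:00.
Farrukh ∩ Tomás ∩ Vera: 10:30-11:40, 14:50-15:55, 16:05-18:00.
Farrukh ∩ Tomás ∩ Vera ∩ Hamid: 10:30-11:40, 14:50-15:00, 15:25-15:35, 15:45-15:55, 16:05-18:00.
Farrukh ∩ Tomás ∩ Vera ∩ Hamid ∩ Imani: 10:30-11:40, 16:10-18:00.

10:30-11:40, 16:10-18:00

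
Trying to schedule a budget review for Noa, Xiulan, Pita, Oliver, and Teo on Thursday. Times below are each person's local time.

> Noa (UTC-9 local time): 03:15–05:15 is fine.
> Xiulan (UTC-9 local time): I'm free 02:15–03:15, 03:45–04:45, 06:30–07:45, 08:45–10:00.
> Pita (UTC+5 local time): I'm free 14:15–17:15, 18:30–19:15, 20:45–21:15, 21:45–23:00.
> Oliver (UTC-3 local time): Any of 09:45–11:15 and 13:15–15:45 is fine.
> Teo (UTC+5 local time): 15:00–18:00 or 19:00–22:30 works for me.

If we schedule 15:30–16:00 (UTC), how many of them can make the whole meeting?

Noa in UTC: 12:15-14:15 (add 9h to convert from UTC-9).
Xiulan in UTC: 11:15-12:15, 12:45-13:45, 15:30-16:45, 17:45-19:00 (add 9h to convert from UTC-9).
Pita in UTC: 09:15-12:15, 13:30-14:15, 15:45-16:15, 16:45-18:00 (subtract 5h to convert from UTC+5).
Oliver in UTC: 12:45-14:15, 16:15-18:45 (add 3h to convert from UTC-3).
Teo in UTC: 10:00-13:00, 14:00-17:30 (subtract 5h to convert from UTC+5).
Xiulan and Teo can make the full 15:30-16:00 slot — that's 2.

2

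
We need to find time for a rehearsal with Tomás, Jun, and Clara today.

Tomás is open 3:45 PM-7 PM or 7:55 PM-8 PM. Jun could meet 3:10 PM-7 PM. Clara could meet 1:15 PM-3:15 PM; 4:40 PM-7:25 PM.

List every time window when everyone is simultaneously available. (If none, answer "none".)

Tomás ∩ Jun: 15:45-19:00.
Tomás ∩ Jun ∩ Clara: 16:40-19:00.
So the common availability across everyone is 16:40-19:00.

16:40-19:00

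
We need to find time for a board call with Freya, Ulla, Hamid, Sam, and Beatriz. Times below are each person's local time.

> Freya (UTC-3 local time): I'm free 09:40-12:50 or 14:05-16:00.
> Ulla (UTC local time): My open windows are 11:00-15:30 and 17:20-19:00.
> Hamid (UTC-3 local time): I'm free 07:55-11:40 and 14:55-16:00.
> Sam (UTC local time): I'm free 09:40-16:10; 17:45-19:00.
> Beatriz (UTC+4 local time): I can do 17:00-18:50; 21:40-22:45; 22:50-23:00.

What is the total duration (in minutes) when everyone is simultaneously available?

160

Freya in UTC: 12:40-15:50, 17:05-19:00 (add 3h to convert from UTC-3).
Ulla in UTC: 11:00-15:30, 17:20-19:00.
Hamid in UTC: 10:55-14:40, 17:55-19:00 (add 3h to convert from UTC-3).
Sam in UTC: 09:40-16:10, 17:45-19:00.
Beatriz in UTC: 13:00-14:50, 17:40-18:45, 18:50-19:00 (subtract 4h to convert from UTC+4).
Freya ∩ Ulla: 12:40-15:30, 17:20-19:00.
Freya ∩ Ulla ∩ Hamid: 12:40-14:40, 17:55-19:00.
Freya ∩ Ulla ∩ Hamid ∩ Sam: 12:40-14:40, 17:55-19:00.
Freya ∩ Ulla ∩ Hamid ∩ Sam ∩ Beatriz: 13:00-14:40, 17:55-18:45, 18:50-19:00.
So the common availability across everyone is 13:00-14:40, 17:55-18:45, 18:50-19:00.
Summing the common windows: 100 + 50 + 10 = 160 minutes.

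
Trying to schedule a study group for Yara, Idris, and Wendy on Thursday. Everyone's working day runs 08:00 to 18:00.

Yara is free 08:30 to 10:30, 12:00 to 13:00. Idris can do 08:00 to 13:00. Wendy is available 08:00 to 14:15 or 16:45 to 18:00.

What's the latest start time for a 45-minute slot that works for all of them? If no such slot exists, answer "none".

12:15

Yara ∩ Idris: 08:30-10:30, 12:00-13:00.
Yara ∩ Idris ∩ Wendy: 08:30-10:30, 12:00-13:00.
So the common availability across everyone is 08:30-10:30, 12:00-13:00.
The last common window of at least 45 minutes is 12:00-13:00; a 45-minute meeting can start as late as 12:15 and still end by 13:00.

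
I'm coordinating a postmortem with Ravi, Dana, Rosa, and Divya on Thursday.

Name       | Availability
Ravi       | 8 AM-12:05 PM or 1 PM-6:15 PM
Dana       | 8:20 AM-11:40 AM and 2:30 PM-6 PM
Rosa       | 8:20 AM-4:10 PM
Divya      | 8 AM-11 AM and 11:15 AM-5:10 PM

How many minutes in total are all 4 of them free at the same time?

Ravi ∩ Dana: 08:20-11:40, 14:30-18:00.
Ravi ∩ Dana ∩ Rosa: 08:20-11:40, 14:30-16:10.
Ravi ∩ Dana ∩ Rosa ∩ Divya: 08:20-11:00, 11:15-11:40, 14:30-16:10.
Summing the common windows: 160 + 25 + 100 = 285 minutes.

285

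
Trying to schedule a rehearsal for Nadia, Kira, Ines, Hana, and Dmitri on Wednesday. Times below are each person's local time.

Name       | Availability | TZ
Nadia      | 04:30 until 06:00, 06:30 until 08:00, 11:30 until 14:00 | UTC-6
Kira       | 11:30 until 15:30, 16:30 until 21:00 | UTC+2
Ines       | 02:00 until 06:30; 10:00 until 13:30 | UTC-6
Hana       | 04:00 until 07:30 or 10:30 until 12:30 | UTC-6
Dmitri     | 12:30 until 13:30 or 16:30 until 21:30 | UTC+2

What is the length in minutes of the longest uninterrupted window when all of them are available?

60

Nadia in UTC: 10:30-12:00, 12:30-14:00, 17:30-20:00 (add 6h to convert from UTC-6).
Kira in UTC: 09:30-13:30, 14:30-19:00 (subtract 2h to convert from UTC+2).
Ines in UTC: 08:00-12:30, 16:00-19:30 (add 6h to convert from UTC-6).
Hana in UTC: 10:00-13:30, 16:30-18:30 (add 6h to convert from UTC-6).
Dmitri in UTC: 10:30-11:30, 14:30-19:30 (subtract 2h to convert from UTC+2).
Nadia ∩ Kira: 10:30-12:00, 12:30-13:30, 17:30-19:00.
Nadia ∩ Kira ∩ Ines: 10:30-12:00, 17:30-19:00.
Nadia ∩ Kira ∩ Ines ∩ Hana: 10:30-12:00, 17:30-18:30.
Nadia ∩ Kira ∩ Ines ∩ Hana ∩ Dmitri: 10:30-11:30, 17:30-18:30.
So the common availability across everyone is 10:30-11:30, 17:30-18:30.
The longest is 10:30-11:30 at 60 minutes.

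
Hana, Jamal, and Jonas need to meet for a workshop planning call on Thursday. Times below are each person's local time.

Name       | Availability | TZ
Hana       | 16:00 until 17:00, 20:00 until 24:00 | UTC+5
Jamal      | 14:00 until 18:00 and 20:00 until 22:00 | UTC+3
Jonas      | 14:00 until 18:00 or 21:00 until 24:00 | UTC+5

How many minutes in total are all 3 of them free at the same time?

180

Hana in UTC: 11:00-12:00, 15:00-19:00 (subtract 5h to convert from UTC+5).
Jamal in UTC: 11:00-15:00, 17:00-19:00 (subtract 3h to convert from UTC+3).
Jonas in UTC: 09:00-13:00, 16:00-19:00 (subtract 5h to convert from UTC+5).
Hana ∩ Jamal: 11:00-12:00, 17:00-19:00.
Hana ∩ Jamal ∩ Jonas: 11:00-12:00, 17:00-19:00.
Summing the common windows: 60 + 120 = 180 minutes.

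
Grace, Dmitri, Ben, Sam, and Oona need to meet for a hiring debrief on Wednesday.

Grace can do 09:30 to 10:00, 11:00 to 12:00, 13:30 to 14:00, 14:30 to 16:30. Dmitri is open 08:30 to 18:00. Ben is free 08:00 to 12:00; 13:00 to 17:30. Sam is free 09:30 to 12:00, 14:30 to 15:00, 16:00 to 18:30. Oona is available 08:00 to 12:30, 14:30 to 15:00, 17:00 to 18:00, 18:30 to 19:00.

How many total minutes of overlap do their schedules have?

Grace ∩ Dmitri: 09:30-10:00, 11:00-12:00, 13:30-14:00, 14:30-16:30.
Grace ∩ Dmitri ∩ Ben: 09:30-10:00, 11:00-12:00, 13:30-14:00, 14:30-16:30.
Grace ∩ Dmitri ∩ Ben ∩ Sam: 09:30-10:00, 11:00-12:00, 14:30-15:00, 16:00-16:30.
Grace ∩ Dmitri ∩ Ben ∩ Sam ∩ Oona: 09:30-10:00, 11:00-12:00, 14:30-15:00.
So the common availability across everyone is 09:30-10:00, 11:00-12:00, 14:30-15:00.
Summing the common windows: 30 + 60 + 30 = 120 minutes.

120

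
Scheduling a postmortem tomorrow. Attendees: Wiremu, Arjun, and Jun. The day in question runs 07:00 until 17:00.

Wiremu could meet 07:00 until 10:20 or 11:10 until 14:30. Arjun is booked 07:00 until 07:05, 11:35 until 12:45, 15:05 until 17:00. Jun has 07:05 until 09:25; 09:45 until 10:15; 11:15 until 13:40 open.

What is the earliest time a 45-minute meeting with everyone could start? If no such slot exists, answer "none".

07:05

Wiremu free: 07:00-10:20, 11:10-14:30.
Arjun free: 07:05-11:35, 12:45-15:05 (invert busy blocks within the working day).
Jun free: 07:05-09:25, 09:45-10:15, 11:15-13:40.
Wiremu ∩ Arjun: 07:05-10:20, 11:10-11:35, 12:45-14:30.
Wiremu ∩ Arjun ∩ Jun: 07:05-09:25, 09:45-10:15, 11:15-11:35, 12:45-13:40.
So the common availability across everyone is 07:05-09:25, 09:45-10:15, 11:15-11:35, 12:45-13:40.
The first common window of at least 45 minutes is 07:05-09:25, so the earliest start is 07:05.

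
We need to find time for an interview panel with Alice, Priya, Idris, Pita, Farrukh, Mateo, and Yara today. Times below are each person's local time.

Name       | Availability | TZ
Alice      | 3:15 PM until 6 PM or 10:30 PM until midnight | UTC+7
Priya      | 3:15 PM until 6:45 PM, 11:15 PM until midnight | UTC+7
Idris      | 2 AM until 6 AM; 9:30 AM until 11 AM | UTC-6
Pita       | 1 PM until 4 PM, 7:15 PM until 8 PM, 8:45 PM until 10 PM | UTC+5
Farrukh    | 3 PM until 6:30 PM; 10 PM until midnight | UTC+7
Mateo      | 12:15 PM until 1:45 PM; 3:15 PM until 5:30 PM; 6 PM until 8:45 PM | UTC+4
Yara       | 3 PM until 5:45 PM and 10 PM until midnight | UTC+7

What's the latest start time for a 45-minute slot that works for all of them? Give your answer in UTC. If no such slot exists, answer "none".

09:00

Alice in UTC: 08:15-11:00, 15:30-17:00 (subtract 7h to convert from UTC+7).
Priya in UTC: 08:15-11:45, 16:15-17:00 (subtract 7h to convert from UTC+7).
Idris in UTC: 08:00-12:00, 15:30-17:00 (add 6h to convert from UTC-6).
Pita in UTC: 08:00-11:00, 14:15-15:00, 15:45-17:00 (subtract 5h to convert from UTC+5).
Farrukh in UTC: 08:00-11:30, 15:00-17:00 (subtract 7h to convert from UTC+7).
Mateo in UTC: 08:15-09:45, 11:15-13:30, 14:00-16:45 (subtract 4h to convert from UTC+4).
Yara in UTC: 08:00-10:45, 15:00-17:00 (subtract 7h to convert from UTC+7).
Alice ∩ Priya: 08:15-11:00, 16:15-17:00.
Alice ∩ Priya ∩ Idris: 08:15-11:00, 16:15-17:00.
Alice ∩ Priya ∩ Idris ∩ Pita: 08:15-11:00, 16:15-17:00.
Alice ∩ Priya ∩ Idris ∩ Pita ∩ Farrukh: 08:15-11:00, 16:15-17:00.
Alice ∩ Priya ∩ Idris ∩ Pita ∩ Farrukh ∩ Mateo: 08:15-09:45, 16:15-16:45.
Alice ∩ Priya ∩ Idris ∩ Pita ∩ Farrukh ∩ Mateo ∩ Yara: 08:15-09:45, 16:15-16:45.
The last common window of at least 45 minutes is 08:15-09:45; a 45-minute meeting can start as late as 09:00 and still end by 09:45.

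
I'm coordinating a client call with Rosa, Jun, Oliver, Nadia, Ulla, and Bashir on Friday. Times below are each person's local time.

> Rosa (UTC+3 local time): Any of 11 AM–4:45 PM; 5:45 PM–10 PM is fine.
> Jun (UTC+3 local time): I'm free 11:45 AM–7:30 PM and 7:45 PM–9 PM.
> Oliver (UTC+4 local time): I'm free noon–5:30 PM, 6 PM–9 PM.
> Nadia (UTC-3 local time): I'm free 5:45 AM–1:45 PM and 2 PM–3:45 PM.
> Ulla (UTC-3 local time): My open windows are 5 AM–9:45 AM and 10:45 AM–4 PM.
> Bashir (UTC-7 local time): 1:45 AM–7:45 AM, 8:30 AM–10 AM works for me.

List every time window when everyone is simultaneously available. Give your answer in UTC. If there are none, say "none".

Rosa in UTC: 08:00-13:45, 14:45-19:00 (subtract 3h to convert from UTC+3).
Jun in UTC: 08:45-16:30, 16:45-18:00 (subtract 3h to convert from UTC+3).
Oliver in UTC: 08:00-13:30, 14:00-17:00 (subtract 4h to convert from UTC+4).
Nadia in UTC: 08:45-16:45, 17:00-18:45 (add 3h to convert from UTC-3).
Ulla in UTC: 08:00-12:45, 13:45-19:00 (add 3h to convert from UTC-3).
Bashir in UTC: 08:45-14:45, 15:30-17:00 (add 7h to convert from UTC-7).
Rosa ∩ Jun: 08:45-13:45, 14:45-16:30, 16:45-18:00.
Rosa ∩ Jun ∩ Oliver: 08:45-13:30, 14:45-16:30, 16:45-17:00.
Rosa ∩ Jun ∩ Oliver ∩ Nadia: 08:45-13:30, 14:45-16:30.
Rosa ∩ Jun ∩ Oliver ∩ Nadia ∩ Ulla: 08:45-12:45, 14:45-16:30.
Rosa ∩ Jun ∩ Oliver ∩ Nadia ∩ Ulla ∩ Bashir: 08:45-12:45, 15:30-16:30.
So the common availability across everyone is 08:45-12:45, 15:30-16:30.

08:45-12:45, 15:30-16:30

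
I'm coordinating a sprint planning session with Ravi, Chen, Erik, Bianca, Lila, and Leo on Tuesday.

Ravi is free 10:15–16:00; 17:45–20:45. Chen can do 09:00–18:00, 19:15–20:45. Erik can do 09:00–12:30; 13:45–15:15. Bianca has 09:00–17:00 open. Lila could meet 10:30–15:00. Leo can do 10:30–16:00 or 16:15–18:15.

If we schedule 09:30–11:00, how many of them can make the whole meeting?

Chen, Erik, and Bianca can make the full 09:30-11:00 slot — that's 3.

3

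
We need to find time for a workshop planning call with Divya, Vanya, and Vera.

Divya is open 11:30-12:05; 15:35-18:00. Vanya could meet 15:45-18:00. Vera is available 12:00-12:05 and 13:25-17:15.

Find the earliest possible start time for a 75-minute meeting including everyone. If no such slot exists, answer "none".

Divya ∩ Vanya: 15:45-18:00.
Divya ∩ Vanya ∩ Vera: 15:45-17:15.
The first common window of at least 75 minutes is 15:45-17:15, so the earliest start is 15:45.

15:45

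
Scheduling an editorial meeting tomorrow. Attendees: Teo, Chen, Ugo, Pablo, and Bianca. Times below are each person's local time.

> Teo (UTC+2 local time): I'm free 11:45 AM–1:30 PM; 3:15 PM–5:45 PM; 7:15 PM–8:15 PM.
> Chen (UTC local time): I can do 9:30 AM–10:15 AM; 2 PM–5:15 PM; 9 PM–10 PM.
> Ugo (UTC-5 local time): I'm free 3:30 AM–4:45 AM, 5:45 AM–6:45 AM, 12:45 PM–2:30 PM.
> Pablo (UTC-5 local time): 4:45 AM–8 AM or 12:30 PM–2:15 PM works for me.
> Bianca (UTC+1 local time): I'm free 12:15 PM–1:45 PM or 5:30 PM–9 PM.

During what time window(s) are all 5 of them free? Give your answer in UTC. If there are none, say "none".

none

Teo in UTC: 09:45-11:30, 13:15-15:45, 17:15-18:15 (subtract 2h to convert from UTC+2).
Chen in UTC: 09:30-10:15, 14:00-17:15, 21:00-22:00.
Ugo in UTC: 08:30-09:45, 10:45-11:45, 17:45-19:30 (add 5h to convert from UTC-5).
Pablo in UTC: 09:45-13:00, 17:30-19:15 (add 5h to convert from UTC-5).
Bianca in UTC: 11:15-12:45, 16:30-20:00 (subtract 1h to convert from UTC+1).
Teo ∩ Chen: 09:45-10:15, 14:00-15:45.
Teo ∩ Chen ∩ Ugo: ∅.
Teo ∩ Chen ∩ Ugo ∩ Pablo: ∅.
Teo ∩ Chen ∩ Ugo ∩ Pablo ∩ Bianca: ∅.
There is no time when everyone is free.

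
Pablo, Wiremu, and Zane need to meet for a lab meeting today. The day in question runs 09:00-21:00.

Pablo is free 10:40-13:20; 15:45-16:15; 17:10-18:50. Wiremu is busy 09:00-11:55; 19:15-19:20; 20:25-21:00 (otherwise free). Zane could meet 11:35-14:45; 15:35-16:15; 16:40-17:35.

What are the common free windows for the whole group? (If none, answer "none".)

Pablo free: 10:40-13:20, 15:45-16:15, 17:10-18:50.
Wiremu free: 11:55-19:15, 19:20-20:25 (invert busy blocks within the working day).
Zane free: 11:35-14:45, 15:35-16:15, 16:40-17:35.
Pablo ∩ Wiremu: 11:55-13:20, 15:45-16:15, 17:10-18:50.
Pablo ∩ Wiremu ∩ Zane: 11:55-13:20, 15:45-16:15, 17:10-17:35.

11:55-13:20, 15:45-16:15, 17:10-17:35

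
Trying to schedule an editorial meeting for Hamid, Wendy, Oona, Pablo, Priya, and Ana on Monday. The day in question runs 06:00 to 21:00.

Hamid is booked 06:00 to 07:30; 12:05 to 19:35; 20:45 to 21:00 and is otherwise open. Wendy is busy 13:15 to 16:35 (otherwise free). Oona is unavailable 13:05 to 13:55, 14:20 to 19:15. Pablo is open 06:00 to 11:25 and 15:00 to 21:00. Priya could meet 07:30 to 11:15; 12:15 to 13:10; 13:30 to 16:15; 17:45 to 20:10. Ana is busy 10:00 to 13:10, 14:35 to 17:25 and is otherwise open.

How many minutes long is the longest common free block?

Hamid free: 07:30-12:05, 19:35-20:45 (invert busy blocks within the working day).
Wendy free: 06:00-13:15, 16:35-21:00 (invert busy blocks within the working day).
Oona free: 06:00-13:05, 13:55-14:20, 19:15-21:00 (invert busy blocks within the working day).
Pablo free: 06:00-11:25, 15:00-21:00.
Priya free: 07:30-11:15, 12:15-13:10, 13:30-16:15, 17:45-20:10.
Ana free: 06:00-10:00, 13:10-14:35, 17:25-21:00 (invert busy blocks within the working day).
Hamid ∩ Wendy: 07:30-12:05, 19:35-20:45.
Hamid ∩ Wendy ∩ Oona: 07:30-12:05, 19:35-20:45.
Hamid ∩ Wendy ∩ Oona ∩ Pablo: 07:30-11:25, 19:35-20:45.
Hamid ∩ Wendy ∩ Oona ∩ Pablo ∩ Priya: 07:30-11:15, 19:35-20:10.
Hamid ∩ Wendy ∩ Oona ∩ Pablo ∩ Priya ∩ Ana: 07:30-10:00, 19:35-20:10.
So the common availability across everyone is 07:30-10:00, 19:35-20:10.
The longest is 07:30-10:00 at 150 minutes.

150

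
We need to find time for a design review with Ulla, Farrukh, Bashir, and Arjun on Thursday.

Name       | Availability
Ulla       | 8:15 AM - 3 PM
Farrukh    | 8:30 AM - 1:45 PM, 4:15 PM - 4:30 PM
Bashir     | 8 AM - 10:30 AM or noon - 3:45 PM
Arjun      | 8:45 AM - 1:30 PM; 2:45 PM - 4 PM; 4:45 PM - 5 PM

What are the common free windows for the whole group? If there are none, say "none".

08:45-10:30, 12:00-13:30

Ulla ∩ Farrukh: 08:30-13:45.
Ulla ∩ Farrukh ∩ Bashir: 08:30-10:30, 12:00-13:45.
Ulla ∩ Farrukh ∩ Bashir ∩ Arjun: 08:45-10:30, 12:00-13:30.
So the common availability across everyone is 08:45-10:30, 12:00-13:30.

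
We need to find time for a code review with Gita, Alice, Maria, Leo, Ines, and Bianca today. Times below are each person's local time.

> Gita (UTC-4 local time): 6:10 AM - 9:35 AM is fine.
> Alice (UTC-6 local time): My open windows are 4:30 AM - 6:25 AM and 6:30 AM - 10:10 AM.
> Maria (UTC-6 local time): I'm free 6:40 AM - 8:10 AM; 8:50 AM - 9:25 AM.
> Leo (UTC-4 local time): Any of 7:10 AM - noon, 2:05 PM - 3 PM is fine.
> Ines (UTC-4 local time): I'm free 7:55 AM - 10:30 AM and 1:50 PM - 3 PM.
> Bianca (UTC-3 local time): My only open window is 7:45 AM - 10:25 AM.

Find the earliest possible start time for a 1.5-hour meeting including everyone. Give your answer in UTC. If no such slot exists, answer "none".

Gita in UTC: 10:10-13:35 (add 4h to convert from UTC-4).
Alice in UTC: 10:30-12:25, 12:30-16:10 (add 6h to convert from UTC-6).
Maria in UTC: 12:40-14:10, 14:50-15:25 (add 6h to convert from UTC-6).
Leo in UTC: 11:10-16:00, 18:05-19:00 (add 4h to convert from UTC-4).
Ines in UTC: 11:55-14:30, 17:50-19:00 (add 4h to convert from UTC-4).
Bianca in UTC: 10:45-13:25 (add 3h to convert from UTC-3).
Gita ∩ Alice: 10:30-12:25, 12:30-13:35.
Gita ∩ Alice ∩ Maria: 12:40-13:35.
Gita ∩ Alice ∩ Maria ∩ Leo: 12:40-13:35.
Gita ∩ Alice ∩ Maria ∩ Leo ∩ Ines: 12:40-13:35.
Gita ∩ Alice ∩ Maria ∩ Leo ∩ Ines ∩ Bianca: 12:40-13:25.
No common window is at least 90 minutes long.

none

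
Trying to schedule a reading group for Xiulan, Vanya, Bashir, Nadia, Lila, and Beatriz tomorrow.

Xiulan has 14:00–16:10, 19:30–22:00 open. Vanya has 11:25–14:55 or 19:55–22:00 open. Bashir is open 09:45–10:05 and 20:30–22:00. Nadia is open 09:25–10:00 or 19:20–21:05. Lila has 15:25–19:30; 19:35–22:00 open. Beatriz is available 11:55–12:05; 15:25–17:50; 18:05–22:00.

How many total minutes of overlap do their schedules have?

35

Xiulan ∩ Vanya: 14:00-14:55, 19:55-22:00.
Xiulan ∩ Vanya ∩ Bashir: 20:30-22:00.
Xiulan ∩ Vanya ∩ Bashir ∩ Nadia: 20:30-21:05.
Xiulan ∩ Vanya ∩ Bashir ∩ Nadia ∩ Lila: 20:30-21:05.
Xiulan ∩ Vanya ∩ Bashir ∩ Nadia ∩ Lila ∩ Beatriz: 20:30-21:05.
Those are the intersection windows.
That's a single block of 35 minutes.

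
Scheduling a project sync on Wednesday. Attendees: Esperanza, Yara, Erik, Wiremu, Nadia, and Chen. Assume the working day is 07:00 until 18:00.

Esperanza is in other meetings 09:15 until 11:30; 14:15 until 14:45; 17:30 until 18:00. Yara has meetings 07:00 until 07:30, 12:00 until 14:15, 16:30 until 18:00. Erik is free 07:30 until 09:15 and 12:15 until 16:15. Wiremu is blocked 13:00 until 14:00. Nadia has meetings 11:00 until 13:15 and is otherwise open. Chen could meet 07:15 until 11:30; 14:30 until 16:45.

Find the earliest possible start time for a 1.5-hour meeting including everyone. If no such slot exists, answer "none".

07:30

Esperanza free: 07:00-09:15, 11:30-14:15, 14:45-17:30 (invert busy blocks within the working day).
Yara free: 07:30-12:00, 14:15-16:30 (invert busy blocks within the working day).
Erik free: 07:30-09:15, 12:15-16:15.
Wiremu free: 07:00-13:00, 14:00-18:00 (invert busy blocks within the working day).
Nadia free: 07:00-11:00, 13:15-18:00 (invert busy blocks within the working day).
Chen free: 07:15-11:30, 14:30-16:45.
Esperanza ∩ Yara: 07:30-09:15, 11:30-12:00, 14:45-16:30.
Esperanza ∩ Yara ∩ Erik: 07:30-09:15, 14:45-16:15.
Esperanza ∩ Yara ∩ Erik ∩ Wiremu: 07:30-09:15, 14:45-16:15.
Esperanza ∩ Yara ∩ Erik ∩ Wiremu ∩ Nadia: 07:30-09:15, 14:45-16:15.
Esperanza ∩ Yara ∩ Erik ∩ Wiremu ∩ Nadia ∩ Chen: 07:30-09:15, 14:45-16:15.
The first common window of at least 90 minutes is 07:30-09:15, so the earliest start is 07:30.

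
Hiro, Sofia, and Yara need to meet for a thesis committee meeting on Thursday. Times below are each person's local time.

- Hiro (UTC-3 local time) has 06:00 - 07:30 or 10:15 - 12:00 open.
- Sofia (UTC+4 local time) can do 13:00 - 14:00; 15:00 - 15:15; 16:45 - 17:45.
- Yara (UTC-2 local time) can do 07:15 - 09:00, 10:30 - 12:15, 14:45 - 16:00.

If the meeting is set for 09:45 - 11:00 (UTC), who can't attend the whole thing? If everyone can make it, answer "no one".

Hiro in UTC: 09:00-10:30, 13:15-15:00 (add 3h to convert from UTC-3).
Sofia in UTC: 09:00-10:00, 11:00-11:15, 12:45-13:45 (subtract 4h to convert from UTC+4).
Yara in UTC: 09:15-11:00, 12:30-14:15, 16:45-18:00 (add 2h to convert from UTC-2).
Hiro: not fully free for 09:45-11:00. Sofia: not fully free for 09:45-11:00. Yara: free for 09:45-11:00.

Hiro, Sofia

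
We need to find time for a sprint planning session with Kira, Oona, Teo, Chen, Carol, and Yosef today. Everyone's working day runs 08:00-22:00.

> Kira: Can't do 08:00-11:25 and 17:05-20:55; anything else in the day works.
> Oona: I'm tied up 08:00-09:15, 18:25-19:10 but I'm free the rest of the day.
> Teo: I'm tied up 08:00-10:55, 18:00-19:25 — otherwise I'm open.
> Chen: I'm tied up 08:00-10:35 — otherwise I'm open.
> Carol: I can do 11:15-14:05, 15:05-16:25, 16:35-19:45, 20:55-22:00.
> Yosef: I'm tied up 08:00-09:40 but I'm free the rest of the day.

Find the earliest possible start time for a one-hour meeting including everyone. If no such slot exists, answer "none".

Kira free: 11:25-17:05, 20:55-22:00 (invert busy blocks within the working day).
Oona free: 09:15-18:25, 19:10-22:00 (invert busy blocks within the working day).
Teo free: 10:55-18:00, 19:25-22:00 (invert busy blocks within the working day).
Chen free: 10:35-22:00 (invert busy blocks within the working day).
Carol free: 11:15-14:05, 15:05-16:25, 16:35-19:45, 20:55-22:00.
Yosef free: 09:40-22:00 (invert busy blocks within the working day).
Kira ∩ Oona: 11:25-17:05, 20:55-22:00.
Kira ∩ Oona ∩ Teo: 11:25-17:05, 20:55-22:00.
Kira ∩ Oona ∩ Teo ∩ Chen: 11:25-17:05, 20:55-22:00.
Kira ∩ Oona ∩ Teo ∩ Chen ∩ Carol: 11:25-14:05, 15:05-16:25, 16:35-17:05, 20:55-22:00.
Kira ∩ Oona ∩ Teo ∩ Chen ∩ Carol ∩ Yosef: 11:25-14:05, 15:05-16:25, 16:35-17:05, 20:55-22:00.
So the common availability across everyone is 11:25-14:05, 15:05-16:25, 16:35-17:05, 20:55-22:00.
The first common window of at least 60 minutes is 11:25-14:05, so the earliest start is 11:25.

11:25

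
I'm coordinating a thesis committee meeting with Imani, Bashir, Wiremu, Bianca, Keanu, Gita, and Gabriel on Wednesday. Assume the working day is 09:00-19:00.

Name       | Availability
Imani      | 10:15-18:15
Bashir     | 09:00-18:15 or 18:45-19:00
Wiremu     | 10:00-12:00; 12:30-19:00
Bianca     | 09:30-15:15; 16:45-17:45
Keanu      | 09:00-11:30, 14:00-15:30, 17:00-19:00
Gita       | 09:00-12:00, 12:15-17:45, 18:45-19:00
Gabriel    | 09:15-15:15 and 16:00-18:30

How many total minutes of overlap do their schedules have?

Imani ∩ Bashir: 10:15-18:15.
Imani ∩ Bashir ∩ Wiremu: 10:15-12:00, 12:30-18:15.
Imani ∩ Bashir ∩ Wiremu ∩ Bianca: 10:15-12:00, 12:30-15:15, 16:45-17:45.
Imani ∩ Bashir ∩ Wiremu ∩ Bianca ∩ Keanu: 10:15-11:30, 14:00-15:15, 17:00-17:45.
Imani ∩ Bashir ∩ Wiremu ∩ Bianca ∩ Keanu ∩ Gita: 10:15-11:30, 14:00-15:15, 17:00-17:45.
Imani ∩ Bashir ∩ Wiremu ∩ Bianca ∩ Keanu ∩ Gita ∩ Gabriel: 10:15-11:30, 14:00-15:15, 17:00-17:45.
Summing the common windows: 75 + 75 + 45 = 195 minutes.

195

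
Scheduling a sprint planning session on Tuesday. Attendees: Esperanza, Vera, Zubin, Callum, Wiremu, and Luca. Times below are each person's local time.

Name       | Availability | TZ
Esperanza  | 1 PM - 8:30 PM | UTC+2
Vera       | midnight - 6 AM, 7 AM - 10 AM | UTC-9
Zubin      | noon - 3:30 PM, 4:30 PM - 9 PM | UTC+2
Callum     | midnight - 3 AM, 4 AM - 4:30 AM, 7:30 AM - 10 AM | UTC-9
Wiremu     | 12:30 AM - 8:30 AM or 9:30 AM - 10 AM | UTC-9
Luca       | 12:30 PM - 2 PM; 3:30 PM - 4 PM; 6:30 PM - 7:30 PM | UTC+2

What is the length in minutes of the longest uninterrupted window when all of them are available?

Esperanza in UTC: 11:00-18:30 (subtract 2h to convert from UTC+2).
Vera in UTC: 09:00-15:00, 16:00-19:00 (add 9h to convert from UTC-9).
Zubin in UTC: 10:00-13:30, 14:30-19:00 (subtract 2h to convert from UTC+2).
Callum in UTC: 09:00-12:00, 13:00-13:30, 16:30-19:00 (add 9h to convert from UTC-9).
Wiremu in UTC: 09:30-17:30, 18:30-19:00 (add 9h to convert from UTC-9).
Luca in UTC: 10:30-12:00, 13:30-14:00, 16:30-17:30 (subtract 2h to convert from UTC+2).
Esperanza ∩ Vera: 11:00-15:00, 16:00-18:30.
Esperanza ∩ Vera ∩ Zubin: 11:00-13:30, 14:30-15:00, 16:00-18:30.
Esperanza ∩ Vera ∩ Zubin ∩ Callum: 11:00-12:00, 13:00-13:30, 16:30-18:30.
Esperanza ∩ Vera ∩ Zubin ∩ Callum ∩ Wiremu: 11:00-12:00, 13:00-13:30, 16:30-17:30.
Esperanza ∩ Vera ∩ Zubin ∩ Callum ∩ Wiremu ∩ Luca: 11:00-12:00, 16:30-17:30.
Those are the intersection windows.
The longest is 11:00-12:00 at 60 minutes.

60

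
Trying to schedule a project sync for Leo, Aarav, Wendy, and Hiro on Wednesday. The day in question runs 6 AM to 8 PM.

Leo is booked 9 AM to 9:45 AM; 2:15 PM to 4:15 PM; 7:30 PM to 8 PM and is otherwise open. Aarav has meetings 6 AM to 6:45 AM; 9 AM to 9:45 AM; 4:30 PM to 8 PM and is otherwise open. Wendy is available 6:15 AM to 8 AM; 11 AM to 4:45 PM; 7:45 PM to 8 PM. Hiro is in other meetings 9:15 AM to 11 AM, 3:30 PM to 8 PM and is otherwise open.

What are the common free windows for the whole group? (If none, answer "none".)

Leo free: 06:00-09:00, 09:45-14:15, 16:15-19:30 (invert busy blocks within the working day).
Aarav free: 06:45-09:00, 09:45-16:30 (invert busy blocks within the working day).
Wendy free: 06:15-08:00, 11:00-16:45, 19:45-20:00.
Hiro free: 06:00-09:15, 11:00-15:30 (invert busy blocks within the working day).
Leo ∩ Aarav: 06:45-09:00, 09:45-14:15, 16:15-16:30.
Leo ∩ Aarav ∩ Wendy: 06:45-08:00, 11:00-14:15, 16:15-16:30.
Leo ∩ Aarav ∩ Wendy ∩ Hiro: 06:45-08:00, 11:00-14:15.
Those are the intersection windows.

06:45-08:00, 11:00-14:15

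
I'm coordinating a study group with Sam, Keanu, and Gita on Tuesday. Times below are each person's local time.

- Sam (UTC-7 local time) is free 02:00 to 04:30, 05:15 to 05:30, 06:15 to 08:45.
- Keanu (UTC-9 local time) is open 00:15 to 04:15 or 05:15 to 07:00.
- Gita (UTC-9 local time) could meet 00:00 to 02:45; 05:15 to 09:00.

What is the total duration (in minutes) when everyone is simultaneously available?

Sam in UTC: 09:00-11:30, 12:15-12:30, 13:15-15:45 (add 7h to convert from UTC-7).
Keanu in UTC: 09:15-13:15, 14:15-16:00 (add 9h to convert from UTC-9).
Gita in UTC: 09:00-11:45, 14:15-18:00 (add 9h to convert from UTC-9).
Sam ∩ Keanu: 09:15-11:30, 12:15-12:30, 14:15-15:45.
Sam ∩ Keanu ∩ Gita: 09:15-11:30, 14:15-15:45.
Summing the common windows: 135 + 90 = 225 minutes.

225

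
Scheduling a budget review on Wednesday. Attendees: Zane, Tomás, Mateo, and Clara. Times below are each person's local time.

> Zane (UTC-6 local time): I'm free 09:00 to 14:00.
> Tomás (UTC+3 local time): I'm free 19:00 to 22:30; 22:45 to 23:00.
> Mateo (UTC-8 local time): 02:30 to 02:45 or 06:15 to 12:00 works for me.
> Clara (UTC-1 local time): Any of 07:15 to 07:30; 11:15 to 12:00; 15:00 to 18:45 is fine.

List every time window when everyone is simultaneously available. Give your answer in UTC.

Zane in UTC: 15:00-20:00 (add 6h to convert from UTC-6).
Tomás in UTC: 16:00-19:30, 19:45-20:00 (subtract 3h to convert from UTC+3).
Mateo in UTC: 10:30-10:45, 14:15-20:00 (add 8h to convert from UTC-8).
Clara in UTC: 08:15-08:30, 12:15-13:00, 16:00-19:45 (add 1h to convert from UTC-1).
Zane ∩ Tomás: 16:00-19:30, 19:45-20:00.
Zane ∩ Tomás ∩ Mateo: 16:00-19:30, 19:45-20:00.
Zane ∩ Tomás ∩ Mateo ∩ Clara: 16:00-19:30.
Those are the intersection windows.

16:00-19:30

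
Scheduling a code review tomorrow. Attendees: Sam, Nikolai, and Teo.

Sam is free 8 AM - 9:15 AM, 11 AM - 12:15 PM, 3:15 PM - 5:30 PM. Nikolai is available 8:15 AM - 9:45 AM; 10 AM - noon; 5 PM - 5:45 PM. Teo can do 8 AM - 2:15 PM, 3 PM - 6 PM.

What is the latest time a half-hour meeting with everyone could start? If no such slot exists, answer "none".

Sam ∩ Nikolai: 08:15-09:15, 11:00-12:00, 17:00-17:30.
Sam ∩ Nikolai ∩ Teo: 08:15-09:15, 11:00-12:00, 17:00-17:30.
The last common window of at least 30 minutes is 17:00-17:30; a 30-minute meeting can start as late as 17:00 and still end by 17:30.

17:00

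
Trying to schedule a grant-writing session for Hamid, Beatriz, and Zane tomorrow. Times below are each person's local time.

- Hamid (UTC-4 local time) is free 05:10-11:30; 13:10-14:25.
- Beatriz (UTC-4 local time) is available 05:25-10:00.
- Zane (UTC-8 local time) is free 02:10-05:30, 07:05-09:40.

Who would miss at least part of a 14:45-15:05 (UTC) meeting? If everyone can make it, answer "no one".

Beatriz, Zane

Hamid in UTC: 09:10-15:30, 17:10-18:25 (add 4h to convert from UTC-4).
Beatriz in UTC: 09:25-14:00 (add 4h to convert from UTC-4).
Zane in UTC: 10:10-13:30, 15:05-17:40 (add 8h to convert from UTC-8).
Hamid: free for 14:45-15:05. Beatriz: not fully free for 14:45-15:05. Zane: not fully free for 14:45-15:05.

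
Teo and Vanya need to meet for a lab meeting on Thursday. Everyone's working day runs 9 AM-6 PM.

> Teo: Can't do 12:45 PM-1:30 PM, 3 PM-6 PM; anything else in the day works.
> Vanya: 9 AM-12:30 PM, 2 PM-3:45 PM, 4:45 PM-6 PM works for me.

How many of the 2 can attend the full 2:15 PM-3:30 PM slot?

1

Teo free: 09:00-12:45, 13:30-15:00 (invert busy blocks within the working day).
Vanya free: 09:00-12:30, 14:00-15:45, 16:45-18:00.
Vanya can make the full 14:15-15:30 slot — that's 1.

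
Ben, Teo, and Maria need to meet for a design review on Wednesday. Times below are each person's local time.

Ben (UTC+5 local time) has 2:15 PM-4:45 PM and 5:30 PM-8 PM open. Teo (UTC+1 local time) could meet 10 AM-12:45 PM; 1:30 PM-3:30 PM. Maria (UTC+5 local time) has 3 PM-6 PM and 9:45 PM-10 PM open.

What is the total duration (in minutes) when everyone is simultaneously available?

Ben in UTC: 09:15-11:45, 12:30-15:00 (subtract 5h to convert from UTC+5).
Teo in UTC: 09:00-11:45, 12:30-14:30 (subtract 1h to convert from UTC+1).
Maria in UTC: 10:00-13:00, 16:45-17:00 (subtract 5h to convert from UTC+5).
Ben ∩ Teo: 09:15-11:45, 12:30-14:30.
Ben ∩ Teo ∩ Maria: 10:00-11:45, 12:30-13:00.
Those are the intersection windows.
Summing the common windows: 105 + 30 = 135 minutes.

135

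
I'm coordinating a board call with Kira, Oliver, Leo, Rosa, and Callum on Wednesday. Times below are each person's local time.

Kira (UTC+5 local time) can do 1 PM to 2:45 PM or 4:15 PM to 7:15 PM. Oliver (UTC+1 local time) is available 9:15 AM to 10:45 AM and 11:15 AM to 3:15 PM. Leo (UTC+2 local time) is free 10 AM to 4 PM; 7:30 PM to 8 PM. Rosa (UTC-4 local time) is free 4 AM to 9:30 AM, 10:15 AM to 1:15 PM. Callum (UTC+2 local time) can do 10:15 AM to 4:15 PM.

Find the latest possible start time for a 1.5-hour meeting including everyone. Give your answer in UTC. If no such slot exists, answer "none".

Kira in UTC: 08:00-09:45, 11:15-14:15 (subtract 5h to convert from UTC+5).
Oliver in UTC: 08:15-09:45, 10:15-14:15 (subtract 1h to convert from UTC+1).
Leo in UTC: 08:00-14:00, 17:30-18:00 (subtract 2h to convert from UTC+2).
Rosa in UTC: 08:00-13:30, 14:15-17:15 (add 4h to convert from UTC-4).
Callum in UTC: 08:15-14:15 (subtract 2h to convert from UTC+2).
Kira ∩ Oliver: 08:15-09:45, 11:15-14:15.
Kira ∩ Oliver ∩ Leo: 08:15-09:45, 11:15-14:00.
Kira ∩ Oliver ∩ Leo ∩ Rosa: 08:15-09:45, 11:15-13:30.
Kira ∩ Oliver ∩ Leo ∩ Rosa ∩ Callum: 08:15-09:45, 11:15-13:30.
The last common window of at least 90 minutes is 11:15-13:30; a 90-minute meeting can start as late as 12:00 and still end by 13:30.

12:00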